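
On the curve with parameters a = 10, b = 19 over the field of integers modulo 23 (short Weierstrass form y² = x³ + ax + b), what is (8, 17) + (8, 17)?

(15, 5)

tangent at (8, 17): λ = (3·8² + 10)/(2·17) ≡ 18/11. 11⁻¹ ≡ 21 (mod 23), so λ ≡ 18·21 ≡ 10.
  x = λ² - 8 - 8 = 100 - 16 ≡ 15; y = λ·(8 - 15) - 17 ≡ 5. → (15, 5)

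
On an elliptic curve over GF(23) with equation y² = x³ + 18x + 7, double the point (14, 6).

(21, 20)

tangent at (14, 6): λ = (3·14² + 18)/(2·6) ≡ 8/12. 12⁻¹ ≡ 2 (mod 23), so λ ≡ 8·2 ≡ 16.
  x = λ² - 14 - 14 = 256 - 28 ≡ 21; y = λ·(14 - 21) - 6 ≡ 20. → (21, 20)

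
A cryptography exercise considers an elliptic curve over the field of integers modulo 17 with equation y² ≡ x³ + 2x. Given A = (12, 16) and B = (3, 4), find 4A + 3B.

First 4A:
Repeated addition: build up to 4A.
2A: tangent at (12, 16): λ = (3·12² + 2)/(2·16) ≡ 9/15. 15⁻¹ ≡ 8 (mod 17), so λ ≡ 9·8 ≡ 4.
  x = λ² - 12 - 12 = 16 - 24 ≡ 9; y = λ·(12 - 9) - 16 ≡ 13. → (9, 13)
3A: (9, 13) + (12, 16). λ = (16 - 13)/(12 - 9) ≡ 3/3 mod 17. 3⁻¹ ≡ 6 (mod 17), so λ ≡ 1.
  x = λ² - 9 - 12 = 1 - 21 ≡ 14; y = λ·(9 - 14) - 13 ≡ 16. → (14, 16)
4A: (14, 16) + (12, 16). λ = (16 - 16)/(12 - 14) ≡ 0/15 mod 17. 15⁻¹ ≡ 8 (mod 17), so λ ≡ 0.
  x = λ² - 14 - 12 = 0 - 26 ≡ 8; y = λ·(14 - 8) - 16 ≡ 1. → (8, 1)
4A = (8, 1).
Next 3B:
Repeated addition: build up to 3B.
2B: tangent at (3, 4): λ = (3·3² + 2)/(2·4) ≡ 12/8. 8⁻¹ ≡ 15 (mod 17) since 8·15 = 120 ≡ 1, so λ ≡ 12·15 ≡ 10.
  x = λ² - 3 - 3 = 100 - 6 ≡ 9; y = λ·(3 - 9) - 4 ≡ 4. → (9, 4)
3B: (9, 4) + (3, 4). λ = (4 - 4)/(3 - 9) ≡ 0/11 mod 17. 11⁻¹ ≡ 14 (mod 17), so λ ≡ 0.
  x = λ² - 9 - 3 = 0 - 12 ≡ 5; y = λ·(9 - 5) - 4 ≡ 13. → (5, 13)
3B = (5, 13).
Finally 4A + 3B:
(8, 1) + (5, 13). λ = (13 - 1)/(5 - 8) ≡ 12/14 mod 17. 14⁻¹ ≡ 11 (mod 17), so λ ≡ 13.
  x = λ² - 8 - 5 = 169 - 13 ≡ 3; y = λ·(8 - 3) - 1 ≡ 13. → (3, 13)

(3, 13)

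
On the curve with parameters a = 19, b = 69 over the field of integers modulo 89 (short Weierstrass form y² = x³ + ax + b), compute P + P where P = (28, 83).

(50, 66)

tangent at (28, 83): λ = (3·28² + 19)/(2·83) ≡ 57/77. 77⁻¹ ≡ 37 (mod 89) since 77·37 = 2849 ≡ 1, so λ ≡ 57·37 ≡ 62.
  x = λ² - 28 - 28 = 3844 - 56 ≡ 50; y = λ·(28 - 50) - 83 ≡ 66. → (50, 66)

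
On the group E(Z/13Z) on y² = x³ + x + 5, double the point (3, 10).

tangent at (3, 10): λ = (3·3² + 1)/(2·10) ≡ 2/7. 7⁻¹ ≡ 2 (mod 13), so λ ≡ 2·2 ≡ 4.
  x = λ² - 3 - 3 = 16 - 6 ≡ 10; y = λ·(3 - 10) - 10 ≡ 1. → (10, 1)

(10, 1)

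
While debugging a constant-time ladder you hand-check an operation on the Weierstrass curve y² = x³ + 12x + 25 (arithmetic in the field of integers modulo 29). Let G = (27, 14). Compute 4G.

Repeated addition: build up to 4G.
2G: tangent at (27, 14): λ = (3·27² + 12)/(2·14) ≡ 24/28. 28⁻¹ ≡ 28 (mod 29) since 28·28 = 784 ≡ 1, so λ ≡ 24·28 ≡ 5.
  x = λ² - 27 - 27 = 25 - 54 ≡ 0; y = λ·(27 - 0) - 14 ≡ 5. → (0, 5)
3G: (0, 5) + (27, 14). λ = (14 - 5)/(27 - 0) ≡ 9/27 mod 29. 27⁻¹ ≡ 14 (mod 29), so λ ≡ 10.
  x = λ² - 0 - 27 = 100 - 27 ≡ 15; y = λ·(0 - 15) - 5 ≡ 19. → (15, 19)
4G: (15, 19) + (27, 14). λ = (14 - 19)/(27 - 15) ≡ 24/12 mod 29. 12⁻¹ ≡ 17 (mod 29), so λ ≡ 2.
  x = λ² - 15 - 27 = 4 - 42 ≡ 20; y = λ·(15 - 20) - 19 ≡ 0. → (20, 0)

(20, 0)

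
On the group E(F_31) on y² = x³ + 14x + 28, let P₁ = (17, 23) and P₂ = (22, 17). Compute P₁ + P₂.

(17, 23) + (22, 17). λ = (17 - 23)/(22 - 17) ≡ 25/5 mod 31. 5⁻¹ ≡ 25 (mod 31), so λ ≡ 5.
  x = λ² - 17 - 22 = 25 - 39 ≡ 17; y = λ·(17 - 17) - 23 ≡ 8. → (17, 8)

(17, 8)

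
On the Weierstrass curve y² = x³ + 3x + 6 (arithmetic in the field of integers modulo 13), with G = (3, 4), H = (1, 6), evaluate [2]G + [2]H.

(5, 9)

First 2G:
Repeated addition: build up to 2G.
2G: tangent at (3, 4): λ = (3·3² + 3)/(2·4) ≡ 4/8. 8⁻¹ ≡ 5 (mod 13) since 8·5 = 40 ≡ 1, so λ ≡ 4·5 ≡ 7.
  x = λ² - 3 - 3 = 49 - 6 ≡ 4; y = λ·(3 - 4) - 4 ≡ 2. → (4, 2)
2G = (4, 2).
Next 2H:
Repeated addition: build up to 2H.
2H: tangent at (1, 6): λ = (3·1² + 3)/(2·6) ≡ 6/12. 12⁻¹ ≡ 12 (mod 13), so λ ≡ 6·12 ≡ 7.
  x = λ² - 1 - 1 = 49 - 2 ≡ 8; y = λ·(1 - 8) - 6 ≡ 10. → (8, 10)
2H = (8, 10).
Finally 2G + 2H:
(4, 2) + (8, 10). λ = (10 - 2)/(8 - 4) ≡ 8/4 mod 13. 4⁻¹ ≡ 10 (mod 13), so λ ≡ 2.
  x = λ² - 4 - 8 = 4 - 12 ≡ 5; y = λ·(4 - 5) - 2 ≡ 9. → (5, 9)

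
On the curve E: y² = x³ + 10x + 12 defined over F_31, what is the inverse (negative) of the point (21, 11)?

-(21, 11) = (21, -11 mod 31) = (21, 20).

(21, 20)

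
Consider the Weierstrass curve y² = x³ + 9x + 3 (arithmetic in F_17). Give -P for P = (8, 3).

-(8, 3) = (8, -3 mod 17) = (8, 14).

(8, 14)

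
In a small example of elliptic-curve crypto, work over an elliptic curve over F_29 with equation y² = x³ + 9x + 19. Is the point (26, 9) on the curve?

yes

y² = 9² ≡ 23; x³ + 9x + 19 = 17829 ≡ 23 (mod 29). 23 = 23.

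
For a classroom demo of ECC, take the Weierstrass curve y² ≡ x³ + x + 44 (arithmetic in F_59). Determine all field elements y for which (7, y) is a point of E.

none

x³ + 1x + 44 = 394 ≡ 40 (mod 59).
40 is a non-residue mod 59; no y exists.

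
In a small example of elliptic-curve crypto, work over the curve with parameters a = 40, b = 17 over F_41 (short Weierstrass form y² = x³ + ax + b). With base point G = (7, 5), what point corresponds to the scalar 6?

Repeated addition: build up to 6G.
2G: tangent at (7, 5): λ = (3·7² + 40)/(2·5) ≡ 23/10. 10⁻¹ ≡ 37 (mod 41) since 10·37 = 370 ≡ 1, so λ ≡ 23·37 ≡ 31.
  x = λ² - 7 - 7 = 961 - 14 ≡ 4; y = λ·(7 - 4) - 5 ≡ 6. → (4, 6)
3G: (4, 6) + (7, 5). λ = (5 - 6)/(7 - 4) ≡ 40/3 mod 41. 3⁻¹ ≡ 14 (mod 41), so λ ≡ 27.
  x = λ² - 4 - 7 = 729 - 11 ≡ 21; y = λ·(4 - 21) - 6 ≡ 27. → (21, 27)
4G: (21, 27) + (7, 5). λ = (5 - 27)/(7 - 21) ≡ 19/27 mod 41. 27⁻¹ ≡ 38 (mod 41) since 27·38 = 1026 ≡ 1, so λ ≡ 25.
  x = λ² - 21 - 7 = 625 - 28 ≡ 23; y = λ·(21 - 23) - 27 ≡ 5. → (23, 5)
5G: (23, 5) + (7, 5). λ = (5 - 5)/(7 - 23) ≡ 0/25 mod 41. 25⁻¹ ≡ 23 (mod 41) since 25·23 = 575 ≡ 1, so λ ≡ 0.
  x = λ² - 23 - 7 = 0 - 30 ≡ 11; y = λ·(23 - 11) - 5 ≡ 36. → (11, 36)
6G: (11, 36) + (7, 5). λ = (5 - 36)/(7 - 11) ≡ 10/37 mod 41. 37⁻¹ ≡ 10 (mod 41) since 37·10 = 370 ≡ 1, so λ ≡ 18.
  x = λ² - 11 - 7 = 324 - 18 ≡ 19; y = λ·(11 - 19) - 36 ≡ 25. → (19, 25)

(19, 25)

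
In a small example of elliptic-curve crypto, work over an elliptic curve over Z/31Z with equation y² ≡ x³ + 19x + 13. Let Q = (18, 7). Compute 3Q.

(18, 24)

Repeated addition: build up to 3Q.
2Q: tangent at (18, 7): λ = (3·18² + 19)/(2·7) ≡ 30/14. 14⁻¹ ≡ 20 (mod 31) since 14·20 = 280 ≡ 1, so λ ≡ 30·20 ≡ 11.
  x = λ² - 18 - 18 = 121 - 36 ≡ 23; y = λ·(18 - 23) - 7 ≡ 0. → (23, 0)
3Q: (23, 0) + (18, 7). λ = (7 - 0)/(18 - 23) ≡ 7/26 mod 31. 26⁻¹ ≡ 6 (mod 31), so λ ≡ 11.
  x = λ² - 23 - 18 = 121 - 41 ≡ 18; y = λ·(23 - 18) - 0 ≡ 24. → (18, 24)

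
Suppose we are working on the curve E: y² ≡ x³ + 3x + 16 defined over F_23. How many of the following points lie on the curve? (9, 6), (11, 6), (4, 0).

2

(9, 6): 6² ≡ 13, rhs ≡ 13 → on.
(11, 6): 6² ≡ 13, rhs ≡ 0 → off.
(4, 0): 0² ≡ 0, rhs ≡ 0 → on.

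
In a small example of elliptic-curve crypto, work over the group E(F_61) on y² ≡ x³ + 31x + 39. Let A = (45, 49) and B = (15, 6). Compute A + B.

(45, 49) + (15, 6). λ = (6 - 49)/(15 - 45) ≡ 18/31 mod 61. 31⁻¹ ≡ 2 (mod 61), so λ ≡ 36.
  x = λ² - 45 - 15 = 1296 - 60 ≡ 16; y = λ·(45 - 16) - 49 ≡ 19. → (16, 19)

(16, 19)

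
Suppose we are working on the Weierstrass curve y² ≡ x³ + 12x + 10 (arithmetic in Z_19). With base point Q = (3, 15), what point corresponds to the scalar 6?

Double-and-add on 6 = (110)₂. Start with Q = (3, 15) for the leading 1-bit.
double: tangent at (3, 15): λ = (3·3² + 12)/(2·15) ≡ 1/11. 11⁻¹ ≡ 7 (mod 19), so λ ≡ 1·7 ≡ 7.
  x = λ² - 3 - 3 = 49 - 6 ≡ 5; y = λ·(3 - 5) - 15 ≡ 9. → (5, 9)
add Q: (5, 9) + (3, 15). λ = (15 - 9)/(3 - 5) ≡ 6/17 mod 19. 17⁻¹ ≡ 9 (mod 19), so λ ≡ 16.
  x = λ² - 5 - 3 = 256 - 8 ≡ 1; y = λ·(5 - 1) - 9 ≡ 17. → (1, 17)
double: tangent at (1, 17): λ = (3·1² + 12)/(2·17) ≡ 15/15. 15⁻¹ ≡ 14 (mod 19) since 15·14 = 210 ≡ 1, so λ ≡ 15·14 ≡ 1.
  x = λ² - 1 - 1 = 1 - 2 ≡ 18; y = λ·(1 - 18) - 17 ≡ 4. → (18, 4)

(18, 4)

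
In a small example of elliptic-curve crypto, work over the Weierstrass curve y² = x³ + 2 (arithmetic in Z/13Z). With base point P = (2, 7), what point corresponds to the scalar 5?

Double-and-add on 5 = (101)₂. Start with P = (2, 7) for the leading 1-bit.
double: tangent at (2, 7): λ = (3·2² + 0)/(2·7) ≡ 12/1. 1⁻¹ ≡ 1 (mod 13) since 1·1 = 1 ≡ 1, so λ ≡ 12·1 ≡ 12.
  x = λ² - 2 - 2 = 144 - 4 ≡ 10; y = λ·(2 - 10) - 7 ≡ 1. → (10, 1)
double: tangent at (10, 1): λ = (3·10² + 0)/(2·1) ≡ 1/2. 2⁻¹ ≡ 7 (mod 13), so λ ≡ 1·7 ≡ 7.
  x = λ² - 10 - 10 = 49 - 20 ≡ 3; y = λ·(10 - 3) - 1 ≡ 9. → (3, 9)
add P: (3, 9) + (2, 7). λ = (7 - 9)/(2 - 3) ≡ 11/12 mod 13. 12⁻¹ ≡ 12 (mod 13) since 12·12 = 144 ≡ 1, so λ ≡ 2.
  x = λ² - 3 - 2 = 4 - 5 ≡ 12; y = λ·(3 - 12) - 9 ≡ 12. → (12, 12)

(12, 12)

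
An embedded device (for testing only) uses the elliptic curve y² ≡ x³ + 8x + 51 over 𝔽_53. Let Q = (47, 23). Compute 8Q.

(34, 47)

Repeated addition: build up to 8Q.
2Q: tangent at (47, 23): λ = (3·47² + 8)/(2·23) ≡ 10/46. 46⁻¹ ≡ 15 (mod 53), so λ ≡ 10·15 ≡ 44.
  x = λ² - 47 - 47 = 1936 - 94 ≡ 40; y = λ·(47 - 40) - 23 ≡ 20. → (40, 20)
3Q: (40, 20) + (47, 23). λ = (23 - 20)/(47 - 40) ≡ 3/7 mod 53. 7⁻¹ ≡ 38 (mod 53) since 7·38 = 266 ≡ 1, so λ ≡ 8.
  x = λ² - 40 - 47 = 64 - 87 ≡ 30; y = λ·(40 - 30) - 20 ≡ 7. → (30, 7)
4Q: (30, 7) + (47, 23). λ = (23 - 7)/(47 - 30) ≡ 16/17 mod 53. 17⁻¹ ≡ 25 (mod 53) since 17·25 = 425 ≡ 1, so λ ≡ 29.
  x = λ² - 30 - 47 = 841 - 77 ≡ 22; y = λ·(30 - 22) - 7 ≡ 13. → (22, 13)
5Q: (22, 13) + (47, 23). λ = (23 - 13)/(47 - 22) ≡ 10/25 mod 53. 25⁻¹ ≡ 17 (mod 53), so λ ≡ 11.
  x = λ² - 22 - 47 = 121 - 69 ≡ 52; y = λ·(22 - 52) - 13 ≡ 28. → (52, 28)
6Q: (52, 28) + (47, 23). λ = (23 - 28)/(47 - 52) ≡ 48/48 mod 53. 48⁻¹ ≡ 21 (mod 53), so λ ≡ 1.
  x = λ² - 52 - 47 = 1 - 99 ≡ 8; y = λ·(52 - 8) - 28 ≡ 16. → (8, 16)
7Q: (8, 16) + (47, 23). λ = (23 - 16)/(47 - 8) ≡ 7/39 mod 53. 39⁻¹ ≡ 34 (mod 53) since 39·34 = 1326 ≡ 1, so λ ≡ 26.
  x = λ² - 8 - 47 = 676 - 55 ≡ 38; y = λ·(8 - 38) - 16 ≡ 52. → (38, 52)
8Q: (38, 52) + (47, 23). λ = (23 - 52)/(47 - 38) ≡ 24/9 mod 53. 9⁻¹ ≡ 6 (mod 53), so λ ≡ 38.
  x = λ² - 38 - 47 = 1444 - 85 ≡ 34; y = λ·(38 - 34) - 52 ≡ 47. → (34, 47)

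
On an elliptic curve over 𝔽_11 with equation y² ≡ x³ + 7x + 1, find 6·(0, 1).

(2, 10)

Write P = (0, 1).
Repeated addition: build up to 6P.
2P: tangent at (0, 1): λ = (3·0² + 7)/(2·1) ≡ 7/2. 2⁻¹ ≡ 6 (mod 11), so λ ≡ 7·6 ≡ 9.
  x = λ² - 0 - 0 = 81 - 0 ≡ 4; y = λ·(0 - 4) - 1 ≡ 7. → (4, 7)
3P: (4, 7) + (0, 1). λ = (1 - 7)/(0 - 4) ≡ 5/7 mod 11. 7⁻¹ ≡ 8 (mod 11), so λ ≡ 7.
  x = λ² - 4 - 0 = 49 - 4 ≡ 1; y = λ·(4 - 1) - 7 ≡ 3. → (1, 3)
4P: (1, 3) + (0, 1). λ = (1 - 3)/(0 - 1) ≡ 9/10 mod 11. 10⁻¹ ≡ 10 (mod 11), so λ ≡ 2.
  x = λ² - 1 - 0 = 4 - 1 ≡ 3; y = λ·(1 - 3) - 3 ≡ 4. → (3, 4)
5P: (3, 4) + (0, 1). λ = (1 - 4)/(0 - 3) ≡ 8/8 mod 11. 8⁻¹ ≡ 7 (mod 11) since 8·7 = 56 ≡ 1, so λ ≡ 1.
  x = λ² - 3 - 0 = 1 - 3 ≡ 9; y = λ·(3 - 9) - 4 ≡ 1. → (9, 1)
6P: (9, 1) + (0, 1). λ = (1 - 1)/(0 - 9) ≡ 0/2 mod 11. 2⁻¹ ≡ 6 (mod 11), so λ ≡ 0.
  x = λ² - 9 - 0 = 0 - 9 ≡ 2; y = λ·(9 - 2) - 1 ≡ 10. → (2, 10)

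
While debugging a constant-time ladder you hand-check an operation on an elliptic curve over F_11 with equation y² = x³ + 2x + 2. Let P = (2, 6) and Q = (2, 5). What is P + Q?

O

The two points share x = 2 and their y-coordinates satisfy 6 + 5 ≡ 0 (mod 11), so they are inverses. Their sum is 𝒪.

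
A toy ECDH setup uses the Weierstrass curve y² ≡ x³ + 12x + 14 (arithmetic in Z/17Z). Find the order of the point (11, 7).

2P: tangent at (11, 7): λ = (3·11² + 12)/(2·7) ≡ 1/14. 14⁻¹ ≡ 11 (mod 17) since 14·11 = 154 ≡ 1, so λ ≡ 1·11 ≡ 11.
  x = λ² - 11 - 11 = 121 - 22 ≡ 14; y = λ·(11 - 14) - 7 ≡ 11. → (14, 11)
3P: (14, 11) + (11, 7). λ = (7 - 11)/(11 - 14) ≡ 13/14 mod 17. 14⁻¹ ≡ 11 (mod 17), so λ ≡ 7.
  x = λ² - 14 - 11 = 49 - 25 ≡ 7; y = λ·(14 - 7) - 11 ≡ 4. → (7, 4)
4P: (7, 4) + (11, 7). λ = (7 - 4)/(11 - 7) ≡ 3/4 mod 17. 4⁻¹ ≡ 13 (mod 17) since 4·13 = 52 ≡ 1, so λ ≡ 5.
  x = λ² - 7 - 11 = 25 - 18 ≡ 7; y = λ·(7 - 7) - 4 ≡ 13. → (7, 13)
5P: (7, 13) + (11, 7). λ = (7 - 13)/(11 - 7) ≡ 11/4 mod 17. 4⁻¹ ≡ 13 (mod 17), so λ ≡ 7.
  x = λ² - 7 - 11 = 49 - 18 ≡ 14; y = λ·(7 - 14) - 13 ≡ 6. → (14, 6)
6P: (14, 6) + (11, 7). λ = (7 - 6)/(11 - 14) ≡ 1/14 mod 17. 14⁻¹ ≡ 11 (mod 17), so λ ≡ 11.
  x = λ² - 14 - 11 = 121 - 25 ≡ 11; y = λ·(14 - 11) - 6 ≡ 10. → (11, 10)
7P: (11, 10) + (11, 7): same x and y₁ ≡ -y₂, so the sum is O.
7P = O, so the order is 7.

7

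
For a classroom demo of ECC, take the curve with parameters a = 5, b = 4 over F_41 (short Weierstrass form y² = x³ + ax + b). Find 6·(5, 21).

(37, 24)

Write Q = (5, 21).
Repeated addition: build up to 6Q.
2Q: tangent at (5, 21): λ = (3·5² + 5)/(2·21) ≡ 39/1. 1⁻¹ ≡ 1 (mod 41), so λ ≡ 39·1 ≡ 39.
  x = λ² - 5 - 5 = 1521 - 10 ≡ 35; y = λ·(5 - 35) - 21 ≡ 39. → (35, 39)
3Q: (35, 39) + (5, 21). λ = (21 - 39)/(5 - 35) ≡ 23/11 mod 41. 11⁻¹ ≡ 15 (mod 41) since 11·15 = 165 ≡ 1, so λ ≡ 17.
  x = λ² - 35 - 5 = 289 - 40 ≡ 3; y = λ·(35 - 3) - 39 ≡ 13. → (3, 13)
4Q: (3, 13) + (5, 21). λ = (21 - 13)/(5 - 3) ≡ 8/2 mod 41. 2⁻¹ ≡ 21 (mod 41), so λ ≡ 4.
  x = λ² - 3 - 5 = 16 - 8 ≡ 8; y = λ·(3 - 8) - 13 ≡ 8. → (8, 8)
5Q: (8, 8) + (5, 21). λ = (21 - 8)/(5 - 8) ≡ 13/38 mod 41. 38⁻¹ ≡ 27 (mod 41), so λ ≡ 23.
  x = λ² - 8 - 5 = 529 - 13 ≡ 24; y = λ·(8 - 24) - 8 ≡ 34. → (24, 34)
6Q: (24, 34) + (5, 21). λ = (21 - 34)/(5 - 24) ≡ 28/22 mod 41. 22⁻¹ ≡ 28 (mod 41) since 22·28 = 616 ≡ 1, so λ ≡ 5.
  x = λ² - 24 - 5 = 25 - 29 ≡ 37; y = λ·(24 - 37) - 34 ≡ 24. → (37, 24)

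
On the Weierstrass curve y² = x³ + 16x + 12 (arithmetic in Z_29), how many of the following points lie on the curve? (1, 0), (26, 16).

2

(1, 0): 0² ≡ 0, rhs ≡ 0 → on.
(26, 16): 16² ≡ 24, rhs ≡ 24 → on.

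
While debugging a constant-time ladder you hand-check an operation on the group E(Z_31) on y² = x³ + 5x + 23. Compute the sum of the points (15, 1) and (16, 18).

(15, 1) + (16, 18). λ = (18 - 1)/(16 - 15) ≡ 17/1 mod 31. 1⁻¹ ≡ 1 (mod 31) since 1·1 = 1 ≡ 1, so λ ≡ 17.
  x = λ² - 15 - 16 = 289 - 31 ≡ 10; y = λ·(15 - 10) - 1 ≡ 22. → (10, 22)

(10, 22)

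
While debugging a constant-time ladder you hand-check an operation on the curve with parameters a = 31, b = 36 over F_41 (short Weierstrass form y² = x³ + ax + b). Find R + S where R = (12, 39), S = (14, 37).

(12, 39) + (14, 37). λ = (37 - 39)/(14 - 12) ≡ 39/2 mod 41. 2⁻¹ ≡ 21 (mod 41) since 2·21 = 42 ≡ 1, so λ ≡ 40.
  x = λ² - 12 - 14 = 1600 - 26 ≡ 16; y = λ·(12 - 16) - 39 ≡ 6. → (16, 6)

(16, 6)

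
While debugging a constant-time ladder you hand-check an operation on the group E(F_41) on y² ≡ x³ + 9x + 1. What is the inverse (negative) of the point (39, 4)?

(39, 37)

-(39, 4) = (39, -4 mod 41) = (39, 37).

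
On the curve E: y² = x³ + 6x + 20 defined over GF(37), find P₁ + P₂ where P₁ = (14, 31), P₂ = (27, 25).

(3, 18)

(14, 31) + (27, 25). λ = (25 - 31)/(27 - 14) ≡ 31/13 mod 37. 13⁻¹ ≡ 20 (mod 37) since 13·20 = 260 ≡ 1, so λ ≡ 28.
  x = λ² - 14 - 27 = 784 - 41 ≡ 3; y = λ·(14 - 3) - 31 ≡ 18. → (3, 18)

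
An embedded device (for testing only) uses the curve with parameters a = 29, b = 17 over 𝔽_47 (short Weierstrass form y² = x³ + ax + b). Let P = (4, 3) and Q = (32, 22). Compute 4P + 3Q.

(24, 22)

First 4P:
Double-and-add on 4 = (100)₂. Start with P = (4, 3) for the leading 1-bit.
double: tangent at (4, 3): λ = (3·4² + 29)/(2·3) ≡ 30/6. 6⁻¹ ≡ 8 (mod 47) since 6·8 = 48 ≡ 1, so λ ≡ 30·8 ≡ 5.
  x = λ² - 4 - 4 = 25 - 8 ≡ 17; y = λ·(4 - 17) - 3 ≡ 26. → (17, 26)
double: tangent at (17, 26): λ = (3·17² + 29)/(2·26) ≡ 3/5. 5⁻¹ ≡ 19 (mod 47) since 5·19 = 95 ≡ 1, so λ ≡ 3·19 ≡ 10.
  x = λ² - 17 - 17 = 100 - 34 ≡ 19; y = λ·(17 - 19) - 26 ≡ 1. → (19, 1)
4P = (19, 1).
Next 3Q:
Repeated addition: build up to 3Q.
2Q: tangent at (32, 22): λ = (3·32² + 29)/(2·22) ≡ 46/44. 44⁻¹ ≡ 31 (mod 47) since 44·31 = 1364 ≡ 1, so λ ≡ 46·31 ≡ 16.
  x = λ² - 32 - 32 = 256 - 64 ≡ 4; y = λ·(32 - 4) - 22 ≡ 3. → (4, 3)
3Q: (4, 3) + (32, 22). λ = (22 - 3)/(32 - 4) ≡ 19/28 mod 47. 28⁻¹ ≡ 42 (mod 47), so λ ≡ 46.
  x = λ² - 4 - 32 = 2116 - 36 ≡ 12; y = λ·(4 - 12) - 3 ≡ 5. → (12, 5)
3Q = (12, 5).
Finally 4P + 3Q:
(19, 1) + (12, 5). λ = (5 - 1)/(12 - 19) ≡ 4/40 mod 47. 40⁻¹ ≡ 20 (mod 47), so λ ≡ 33.
  x = λ² - 19 - 12 = 1089 - 31 ≡ 24; y = λ·(19 - 24) - 1 ≡ 22. → (24, 22)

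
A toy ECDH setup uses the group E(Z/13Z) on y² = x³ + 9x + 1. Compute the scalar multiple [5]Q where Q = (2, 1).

(10, 8)

Double-and-add on 5 = (101)₂. Start with Q = (2, 1) for the leading 1-bit.
double: tangent at (2, 1): λ = (3·2² + 9)/(2·1) ≡ 8/2. 2⁻¹ ≡ 7 (mod 13), so λ ≡ 8·7 ≡ 4.
  x = λ² - 2 - 2 = 16 - 4 ≡ 12; y = λ·(2 - 12) - 1 ≡ 11. → (12, 11)
double: tangent at (12, 11): λ = (3·12² + 9)/(2·11) ≡ 12/9. 9⁻¹ ≡ 3 (mod 13), so λ ≡ 12·3 ≡ 10.
  x = λ² - 12 - 12 = 100 - 24 ≡ 11; y = λ·(12 - 11) - 11 ≡ 12. → (11, 12)
add Q: (11, 12) + (2, 1). λ = (1 - 12)/(2 - 11) ≡ 2/4 mod 13. 4⁻¹ ≡ 10 (mod 13) since 4·10 = 40 ≡ 1, so λ ≡ 7.
  x = λ² - 11 - 2 = 49 - 13 ≡ 10; y = λ·(11 - 10) - 12 ≡ 8. → (10, 8)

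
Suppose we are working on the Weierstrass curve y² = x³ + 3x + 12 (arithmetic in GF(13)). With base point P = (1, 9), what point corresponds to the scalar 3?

Repeated addition: build up to 3P.
2P: tangent at (1, 9): λ = (3·1² + 3)/(2·9) ≡ 6/5. 5⁻¹ ≡ 8 (mod 13), so λ ≡ 6·8 ≡ 9.
  x = λ² - 1 - 1 = 81 - 2 ≡ 1; y = λ·(1 - 1) - 9 ≡ 4. → (1, 4)
3P: (1, 4) + (1, 9): same x and y₁ ≡ -y₂, so the sum is O.

O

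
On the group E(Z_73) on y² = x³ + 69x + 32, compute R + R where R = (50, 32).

(30, 11)

tangent at (50, 32): λ = (3·50² + 69)/(2·32) ≡ 50/64. 64⁻¹ ≡ 8 (mod 73) since 64·8 = 512 ≡ 1, so λ ≡ 50·8 ≡ 35.
  x = λ² - 50 - 50 = 1225 - 100 ≡ 30; y = λ·(50 - 30) - 32 ≡ 11. → (30, 11)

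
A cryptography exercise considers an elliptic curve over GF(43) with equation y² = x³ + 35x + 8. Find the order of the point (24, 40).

12

2P: tangent at (24, 40): λ = (3·24² + 35)/(2·40) ≡ 0/37. 37⁻¹ ≡ 7 (mod 43), so λ ≡ 0·7 ≡ 0.
  x = λ² - 24 - 24 = 0 - 48 ≡ 38; y = λ·(24 - 38) - 40 ≡ 3. → (38, 3)
3P: (38, 3) + (24, 40). λ = (40 - 3)/(24 - 38) ≡ 37/29 mod 43. 29⁻¹ ≡ 3 (mod 43) since 29·3 = 87 ≡ 1, so λ ≡ 25.
  x = λ² - 38 - 24 = 625 - 62 ≡ 4; y = λ·(38 - 4) - 3 ≡ 30. → (4, 30)
4P: (4, 30) + (24, 40). λ = (40 - 30)/(24 - 4) ≡ 10/20 mod 43. 20⁻¹ ≡ 28 (mod 43) since 20·28 = 560 ≡ 1, so λ ≡ 22.
  x = λ² - 4 - 24 = 484 - 28 ≡ 26; y = λ·(4 - 26) - 30 ≡ 2. → (26, 2)
5P: (26, 2) + (24, 40). λ = (40 - 2)/(24 - 26) ≡ 38/41 mod 43. 41⁻¹ ≡ 21 (mod 43) since 41·21 = 861 ≡ 1, so λ ≡ 24.
  x = λ² - 26 - 24 = 576 - 50 ≡ 10; y = λ·(26 - 10) - 2 ≡ 38. → (10, 38)
6P: (10, 38) + (24, 40). λ = (40 - 38)/(24 - 10) ≡ 2/14 mod 43. 14⁻¹ ≡ 40 (mod 43) since 14·40 = 560 ≡ 1, so λ ≡ 37.
  x = λ² - 10 - 24 = 1369 - 34 ≡ 2; y = λ·(10 - 2) - 38 ≡ 0. → (2, 0)
7P: (2, 0) + (24, 40). λ = (40 - 0)/(24 - 2) ≡ 40/22 mod 43. 22⁻¹ ≡ 2 (mod 43) since 22·2 = 44 ≡ 1, so λ ≡ 37.
  x = λ² - 2 - 24 = 1369 - 26 ≡ 10; y = λ·(2 - 10) - 0 ≡ 5. → (10, 5)
8P: (10, 5) + (24, 40). λ = (40 - 5)/(24 - 10) ≡ 35/14 mod 43. 14⁻¹ ≡ 40 (mod 43), so λ ≡ 24.
  x = λ² - 10 - 24 = 576 - 34 ≡ 26; y = λ·(10 - 26) - 5 ≡ 41. → (26, 41)
9P: (26, 41) + (24, 40). λ = (40 - 41)/(24 - 26) ≡ 42/41 mod 43. 41⁻¹ ≡ 21 (mod 43), so λ ≡ 22.
  x = λ² - 26 - 24 = 484 - 50 ≡ 4; y = λ·(26 - 4) - 41 ≡ 13. → (4, 13)
10P: (4, 13) + (24, 40). λ = (40 - 13)/(24 - 4) ≡ 27/20 mod 43. 20⁻¹ ≡ 28 (mod 43), so λ ≡ 25.
  x = λ² - 4 - 24 = 625 - 28 ≡ 38; y = λ·(4 - 38) - 13 ≡ 40. → (38, 40)
11P: (38, 40) + (24, 40). λ = (40 - 40)/(24 - 38) ≡ 0/29 mod 43. 29⁻¹ ≡ 3 (mod 43) since 29·3 = 87 ≡ 1, so λ ≡ 0.
  x = λ² - 38 - 24 = 0 - 62 ≡ 24; y = λ·(38 - 24) - 40 ≡ 3. → (24, 3)
12P: (24, 3) + (24, 40): same x and y₁ ≡ -y₂, so the sum is ∞.
12P = ∞, so the order is 12.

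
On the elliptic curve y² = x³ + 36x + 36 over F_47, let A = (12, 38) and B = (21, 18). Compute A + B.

(23, 23)

(12, 38) + (21, 18). λ = (18 - 38)/(21 - 12) ≡ 27/9 mod 47. 9⁻¹ ≡ 21 (mod 47), so λ ≡ 3.
  x = λ² - 12 - 21 = 9 - 33 ≡ 23; y = λ·(12 - 23) - 38 ≡ 23. → (23, 23)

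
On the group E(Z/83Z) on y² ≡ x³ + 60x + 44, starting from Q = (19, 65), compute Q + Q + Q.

(80, 13)

Repeated addition: build up to 3Q.
2Q: tangent at (19, 65): λ = (3·19² + 60)/(2·65) ≡ 64/47. 47⁻¹ ≡ 53 (mod 83), so λ ≡ 64·53 ≡ 72.
  x = λ² - 19 - 19 = 5184 - 38 ≡ 0; y = λ·(19 - 0) - 65 ≡ 58. → (0, 58)
3Q: (0, 58) + (19, 65). λ = (65 - 58)/(19 - 0) ≡ 7/19 mod 83. 19⁻¹ ≡ 35 (mod 83) since 19·35 = 665 ≡ 1, so λ ≡ 79.
  x = λ² - 0 - 19 = 6241 - 19 ≡ 80; y = λ·(0 - 80) - 58 ≡ 13. → (80, 13)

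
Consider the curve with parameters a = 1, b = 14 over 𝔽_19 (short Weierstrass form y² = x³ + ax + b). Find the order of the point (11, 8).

2P: tangent at (11, 8): λ = (3·11² + 1)/(2·8) ≡ 3/16. 16⁻¹ ≡ 6 (mod 19) since 16·6 = 96 ≡ 1, so λ ≡ 3·6 ≡ 18.
  x = λ² - 11 - 11 = 324 - 22 ≡ 17; y = λ·(11 - 17) - 8 ≡ 17. → (17, 17)
3P: (17, 17) + (11, 8). λ = (8 - 17)/(11 - 17) ≡ 10/13 mod 19. 13⁻¹ ≡ 3 (mod 19) since 13·3 = 39 ≡ 1, so λ ≡ 11.
  x = λ² - 17 - 11 = 121 - 28 ≡ 17; y = λ·(17 - 17) - 17 ≡ 2. → (17, 2)
4P: (17, 2) + (11, 8). λ = (8 - 2)/(11 - 17) ≡ 6/13 mod 19. 13⁻¹ ≡ 3 (mod 19), so λ ≡ 18.
  x = λ² - 17 - 11 = 324 - 28 ≡ 11; y = λ·(17 - 11) - 2 ≡ 11. → (11, 11)
5P: (11, 11) + (11, 8): same x and y₁ ≡ -y₂, so the sum is ∞.
5P = ∞, so the order is 5.

5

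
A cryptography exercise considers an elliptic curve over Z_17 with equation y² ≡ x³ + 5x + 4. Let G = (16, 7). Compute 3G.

(5, 1)

Repeated addition: build up to 3G.
2G: tangent at (16, 7): λ = (3·16² + 5)/(2·7) ≡ 8/14. 14⁻¹ ≡ 11 (mod 17), so λ ≡ 8·11 ≡ 3.
  x = λ² - 16 - 16 = 9 - 32 ≡ 11; y = λ·(16 - 11) - 7 ≡ 8. → (11, 8)
3G: (11, 8) + (16, 7). λ = (7 - 8)/(16 - 11) ≡ 16/5 mod 17. 5⁻¹ ≡ 7 (mod 17), so λ ≡ 10.
  x = λ² - 11 - 16 = 100 - 27 ≡ 5; y = λ·(11 - 5) - 8 ≡ 1. → (5, 1)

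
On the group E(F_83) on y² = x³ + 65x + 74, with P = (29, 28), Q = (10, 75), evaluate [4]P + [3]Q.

(12, 80)

First 4P:
Double-and-add on 4 = (100)₂. Start with P = (29, 28) for the leading 1-bit.
double: tangent at (29, 28): λ = (3·29² + 65)/(2·28) ≡ 15/56. 56⁻¹ ≡ 43 (mod 83) since 56·43 = 2408 ≡ 1, so λ ≡ 15·43 ≡ 64.
  x = λ² - 29 - 29 = 4096 - 58 ≡ 54; y = λ·(29 - 54) - 28 ≡ 32. → (54, 32)
double: tangent at (54, 32): λ = (3·54² + 65)/(2·32) ≡ 15/64. 64⁻¹ ≡ 48 (mod 83) since 64·48 = 3072 ≡ 1, so λ ≡ 15·48 ≡ 56.
  x = λ² - 54 - 54 = 3136 - 108 ≡ 40; y = λ·(54 - 40) - 32 ≡ 5. → (40, 5)
4P = (40, 5).
Next 3Q:
Repeated addition: build up to 3Q.
2Q: tangent at (10, 75): λ = (3·10² + 65)/(2·75) ≡ 33/67. 67⁻¹ ≡ 57 (mod 83), so λ ≡ 33·57 ≡ 55.
  x = λ² - 10 - 10 = 3025 - 20 ≡ 17; y = λ·(10 - 17) - 75 ≡ 38. → (17, 38)
3Q: (17, 38) + (10, 75). λ = (75 - 38)/(10 - 17) ≡ 37/76 mod 83. 76⁻¹ ≡ 71 (mod 83), so λ ≡ 54.
  x = λ² - 17 - 10 = 2916 - 27 ≡ 67; y = λ·(17 - 67) - 38 ≡ 1. → (67, 1)
3Q = (67, 1).
Finally 4P + 3Q:
(40, 5) + (67, 1). λ = (1 - 5)/(67 - 40) ≡ 79/27 mod 83. 27⁻¹ ≡ 40 (mod 83) since 27·40 = 1080 ≡ 1, so λ ≡ 6.
  x = λ² - 40 - 67 = 36 - 107 ≡ 12; y = λ·(40 - 12) - 5 ≡ 80. → (12, 80)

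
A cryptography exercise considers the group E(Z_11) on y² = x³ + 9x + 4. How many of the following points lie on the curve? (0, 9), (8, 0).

1

(0, 9): 9² ≡ 4, rhs ≡ 4 → on.
(8, 0): 0² ≡ 0, rhs ≡ 5 → off.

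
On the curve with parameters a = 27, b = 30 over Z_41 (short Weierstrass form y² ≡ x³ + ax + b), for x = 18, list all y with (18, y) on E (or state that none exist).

x³ + 27x + 30 = 6348 ≡ 34 (mod 41).
34 is a non-residue mod 41; no y exists.

none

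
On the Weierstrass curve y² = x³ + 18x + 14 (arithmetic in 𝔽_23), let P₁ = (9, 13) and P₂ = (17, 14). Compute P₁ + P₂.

(9, 13) + (17, 14). λ = (14 - 13)/(17 - 9) ≡ 1/8 mod 23. 8⁻¹ ≡ 3 (mod 23), so λ ≡ 3.
  x = λ² - 9 - 17 = 9 - 26 ≡ 6; y = λ·(9 - 6) - 13 ≡ 19. → (6, 19)

(6, 19)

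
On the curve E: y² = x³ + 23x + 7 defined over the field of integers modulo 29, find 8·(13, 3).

(0, 23)

Write G = (13, 3).
Repeated addition: build up to 8G.
2G: tangent at (13, 3): λ = (3·13² + 23)/(2·3) ≡ 8/6. 6⁻¹ ≡ 5 (mod 29), so λ ≡ 8·5 ≡ 11.
  x = λ² - 13 - 13 = 121 - 26 ≡ 8; y = λ·(13 - 8) - 3 ≡ 23. → (8, 23)
3G: (8, 23) + (13, 3). λ = (3 - 23)/(13 - 8) ≡ 9/5 mod 29. 5⁻¹ ≡ 6 (mod 29), so λ ≡ 25.
  x = λ² - 8 - 13 = 625 - 21 ≡ 24; y = λ·(8 - 24) - 23 ≡ 12. → (24, 12)
4G: (24, 12) + (13, 3). λ = (3 - 12)/(13 - 24) ≡ 20/18 mod 29. 18⁻¹ ≡ 21 (mod 29) since 18·21 = 378 ≡ 1, so λ ≡ 14.
  x = λ² - 24 - 13 = 196 - 37 ≡ 14; y = λ·(24 - 14) - 12 ≡ 12. → (14, 12)
5G: (14, 12) + (13, 3). λ = (3 - 12)/(13 - 14) ≡ 20/28 mod 29. 28⁻¹ ≡ 28 (mod 29), so λ ≡ 9.
  x = λ² - 14 - 13 = 81 - 27 ≡ 25; y = λ·(14 - 25) - 12 ≡ 5. → (25, 5)
6G: (25, 5) + (13, 3). λ = (3 - 5)/(13 - 25) ≡ 27/17 mod 29. 17⁻¹ ≡ 12 (mod 29), so λ ≡ 5.
  x = λ² - 25 - 13 = 25 - 38 ≡ 16; y = λ·(25 - 16) - 5 ≡ 11. → (16, 11)
7G: (16, 11) + (13, 3). λ = (3 - 11)/(13 - 16) ≡ 21/26 mod 29. 26⁻¹ ≡ 19 (mod 29), so λ ≡ 22.
  x = λ² - 16 - 13 = 484 - 29 ≡ 20; y = λ·(16 - 20) - 11 ≡ 17. → (20, 17)
8G: (20, 17) + (13, 3). λ = (3 - 17)/(13 - 20) ≡ 15/22 mod 29. 22⁻¹ ≡ 4 (mod 29), so λ ≡ 2.
  x = λ² - 20 - 13 = 4 - 33 ≡ 0; y = λ·(20 - 0) - 17 ≡ 23. → (0, 23)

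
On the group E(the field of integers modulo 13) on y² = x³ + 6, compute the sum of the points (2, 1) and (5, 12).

(5, 1)

(2, 1) + (5, 12). λ = (12 - 1)/(5 - 2) ≡ 11/3 mod 13. 3⁻¹ ≡ 9 (mod 13) since 3·9 = 27 ≡ 1, so λ ≡ 8.
  x = λ² - 2 - 5 = 64 - 7 ≡ 5; y = λ·(2 - 5) - 1 ≡ 1. → (5, 1)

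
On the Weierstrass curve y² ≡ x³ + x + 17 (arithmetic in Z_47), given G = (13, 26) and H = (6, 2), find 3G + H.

First 3G:
Repeated addition: build up to 3G.
2G: tangent at (13, 26): λ = (3·13² + 1)/(2·26) ≡ 38/5. 5⁻¹ ≡ 19 (mod 47) since 5·19 = 95 ≡ 1, so λ ≡ 38·19 ≡ 17.
  x = λ² - 13 - 13 = 289 - 26 ≡ 28; y = λ·(13 - 28) - 26 ≡ 1. → (28, 1)
3G: (28, 1) + (13, 26). λ = (26 - 1)/(13 - 28) ≡ 25/32 mod 47. 32⁻¹ ≡ 25 (mod 47) since 32·25 = 800 ≡ 1, so λ ≡ 14.
  x = λ² - 28 - 13 = 196 - 41 ≡ 14; y = λ·(28 - 14) - 1 ≡ 7. → (14, 7)
3G = (14, 7).
Finally 3G + H:
(14, 7) + (6, 2). λ = (2 - 7)/(6 - 14) ≡ 42/39 mod 47. 39⁻¹ ≡ 41 (mod 47), so λ ≡ 30.
  x = λ² - 14 - 6 = 900 - 20 ≡ 34; y = λ·(14 - 34) - 7 ≡ 4. → (34, 4)

(34, 4)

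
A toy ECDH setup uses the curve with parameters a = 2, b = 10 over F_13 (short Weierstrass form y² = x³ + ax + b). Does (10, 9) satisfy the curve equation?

yes

y² = 9² ≡ 3; x³ + 2x + 10 = 1030 ≡ 3 (mod 13). 3 = 3.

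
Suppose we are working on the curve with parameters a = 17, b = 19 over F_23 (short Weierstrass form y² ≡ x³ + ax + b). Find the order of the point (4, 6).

8

2P: tangent at (4, 6): λ = (3·4² + 17)/(2·6) ≡ 19/12. 12⁻¹ ≡ 2 (mod 23) since 12·2 = 24 ≡ 1, so λ ≡ 19·2 ≡ 15.
  x = λ² - 4 - 4 = 225 - 8 ≡ 10; y = λ·(4 - 10) - 6 ≡ 19. → (10, 19)
3P: (10, 19) + (4, 6). λ = (6 - 19)/(4 - 10) ≡ 10/17 mod 23. 17⁻¹ ≡ 19 (mod 23) since 17·19 = 323 ≡ 1, so λ ≡ 6.
  x = λ² - 10 - 4 = 36 - 14 ≡ 22; y = λ·(10 - 22) - 19 ≡ 1. → (22, 1)
4P: (22, 1) + (4, 6). λ = (6 - 1)/(4 - 22) ≡ 5/5 mod 23. 5⁻¹ ≡ 14 (mod 23), so λ ≡ 1.
  x = λ² - 22 - 4 = 1 - 26 ≡ 21; y = λ·(22 - 21) - 1 ≡ 0. → (21, 0)
5P: (21, 0) + (4, 6). λ = (6 - 0)/(4 - 21) ≡ 6/6 mod 23. 6⁻¹ ≡ 4 (mod 23), so λ ≡ 1.
  x = λ² - 21 - 4 = 1 - 25 ≡ 22; y = λ·(21 - 22) - 0 ≡ 22. → (22, 22)
6P: (22, 22) + (4, 6). λ = (6 - 22)/(4 - 22) ≡ 7/5 mod 23. 5⁻¹ ≡ 14 (mod 23), so λ ≡ 6.
  x = λ² - 22 - 4 = 36 - 26 ≡ 10; y = λ·(22 - 10) - 22 ≡ 4. → (10, 4)
7P: (10, 4) + (4, 6). λ = (6 - 4)/(4 - 10) ≡ 2/17 mod 23. 17⁻¹ ≡ 19 (mod 23), so λ ≡ 15.
  x = λ² - 10 - 4 = 225 - 14 ≡ 4; y = λ·(10 - 4) - 4 ≡ 17. → (4, 17)
8P: (4, 17) + (4, 6): same x and y₁ ≡ -y₂, so the sum is the point at infinity.
8P = the point at infinity, so the order is 8.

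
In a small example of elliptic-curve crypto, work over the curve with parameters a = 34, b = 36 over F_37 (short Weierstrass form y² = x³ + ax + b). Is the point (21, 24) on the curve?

yes

y² = 24² ≡ 21; x³ + 34x + 36 = 10011 ≡ 21 (mod 37). 21 = 21.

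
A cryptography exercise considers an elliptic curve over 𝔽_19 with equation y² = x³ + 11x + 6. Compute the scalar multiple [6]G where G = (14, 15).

O

Repeated addition: build up to 6G.
2G: tangent at (14, 15): λ = (3·14² + 11)/(2·15) ≡ 10/11. 11⁻¹ ≡ 7 (mod 19) since 11·7 = 77 ≡ 1, so λ ≡ 10·7 ≡ 13.
  x = λ² - 14 - 14 = 169 - 28 ≡ 8; y = λ·(14 - 8) - 15 ≡ 6. → (8, 6)
3G: (8, 6) + (14, 15). λ = (15 - 6)/(14 - 8) ≡ 9/6 mod 19. 6⁻¹ ≡ 16 (mod 19), so λ ≡ 11.
  x = λ² - 8 - 14 = 121 - 22 ≡ 4; y = λ·(8 - 4) - 6 ≡ 0. → (4, 0)
4G: (4, 0) + (14, 15). λ = (15 - 0)/(14 - 4) ≡ 15/10 mod 19. 10⁻¹ ≡ 2 (mod 19), so λ ≡ 11.
  x = λ² - 4 - 14 = 121 - 18 ≡ 8; y = λ·(4 - 8) - 0 ≡ 13. → (8, 13)
5G: (8, 13) + (14, 15). λ = (15 - 13)/(14 - 8) ≡ 2/6 mod 19. 6⁻¹ ≡ 16 (mod 19) since 6·16 = 96 ≡ 1, so λ ≡ 13.
  x = λ² - 8 - 14 = 169 - 22 ≡ 14; y = λ·(8 - 14) - 13 ≡ 4. → (14, 4)
6G: (14, 4) + (14, 15): same x and y₁ ≡ -y₂, so the sum is ∞.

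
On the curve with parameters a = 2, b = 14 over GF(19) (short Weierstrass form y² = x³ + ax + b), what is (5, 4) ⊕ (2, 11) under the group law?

(5, 4) + (2, 11). λ = (11 - 4)/(2 - 5) ≡ 7/16 mod 19. 16⁻¹ ≡ 6 (mod 19), so λ ≡ 4.
  x = λ² - 5 - 2 = 16 - 7 ≡ 9; y = λ·(5 - 9) - 4 ≡ 18. → (9, 18)

(9, 18)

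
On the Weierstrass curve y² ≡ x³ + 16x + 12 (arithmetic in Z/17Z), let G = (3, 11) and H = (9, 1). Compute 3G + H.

(7, 5)

First 3G:
Repeated addition: build up to 3G.
2G: tangent at (3, 11): λ = (3·3² + 16)/(2·11) ≡ 9/5. 5⁻¹ ≡ 7 (mod 17), so λ ≡ 9·7 ≡ 12.
  x = λ² - 3 - 3 = 144 - 6 ≡ 2; y = λ·(3 - 2) - 11 ≡ 1. → (2, 1)
3G: (2, 1) + (3, 11). λ = (11 - 1)/(3 - 2) ≡ 10/1 mod 17. 1⁻¹ ≡ 1 (mod 17) since 1·1 = 1 ≡ 1, so λ ≡ 10.
  x = λ² - 2 - 3 = 100 - 5 ≡ 10; y = λ·(2 - 10) - 1 ≡ 4. → (10, 4)
3G = (10, 4).
Finally 3G + H:
(10, 4) + (9, 1). λ = (1 - 4)/(9 - 10) ≡ 14/16 mod 17. 16⁻¹ ≡ 16 (mod 17), so λ ≡ 3.
  x = λ² - 10 - 9 = 9 - 19 ≡ 7; y = λ·(10 - 7) - 4 ≡ 5. → (7, 5)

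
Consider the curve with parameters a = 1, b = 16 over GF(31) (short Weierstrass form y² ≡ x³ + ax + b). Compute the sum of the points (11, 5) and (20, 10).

(11, 5) + (20, 10). λ = (10 - 5)/(20 - 11) ≡ 5/9 mod 31. 9⁻¹ ≡ 7 (mod 31), so λ ≡ 4.
  x = λ² - 11 - 20 = 16 - 31 ≡ 16; y = λ·(11 - 16) - 5 ≡ 6. → (16, 6)

(16, 6)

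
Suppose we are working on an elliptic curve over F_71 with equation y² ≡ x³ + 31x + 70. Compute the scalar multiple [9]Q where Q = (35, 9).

(47, 46)

Repeated addition: build up to 9Q.
2Q: tangent at (35, 9): λ = (3·35² + 31)/(2·9) ≡ 14/18. 18⁻¹ ≡ 4 (mod 71), so λ ≡ 14·4 ≡ 56.
  x = λ² - 35 - 35 = 3136 - 70 ≡ 13; y = λ·(35 - 13) - 9 ≡ 16. → (13, 16)
3Q: (13, 16) + (35, 9). λ = (9 - 16)/(35 - 13) ≡ 64/22 mod 71. 22⁻¹ ≡ 42 (mod 71), so λ ≡ 61.
  x = λ² - 13 - 35 = 3721 - 48 ≡ 52; y = λ·(13 - 52) - 16 ≡ 19. → (52, 19)
4Q: (52, 19) + (35, 9). λ = (9 - 19)/(35 - 52) ≡ 61/54 mod 71. 54⁻¹ ≡ 25 (mod 71), so λ ≡ 34.
  x = λ² - 52 - 35 = 1156 - 87 ≡ 4; y = λ·(52 - 4) - 19 ≡ 51. → (4, 51)
5Q: (4, 51) + (35, 9). λ = (9 - 51)/(35 - 4) ≡ 29/31 mod 71. 31⁻¹ ≡ 55 (mod 71) since 31·55 = 1705 ≡ 1, so λ ≡ 33.
  x = λ² - 4 - 35 = 1089 - 39 ≡ 56; y = λ·(4 - 56) - 51 ≡ 8. → (56, 8)
6Q: (56, 8) + (35, 9). λ = (9 - 8)/(35 - 56) ≡ 1/50 mod 71. 50⁻¹ ≡ 27 (mod 71) since 50·27 = 1350 ≡ 1, so λ ≡ 27.
  x = λ² - 56 - 35 = 729 - 91 ≡ 70; y = λ·(56 - 70) - 8 ≡ 40. → (70, 40)
7Q: (70, 40) + (35, 9). λ = (9 - 40)/(35 - 70) ≡ 40/36 mod 71. 36⁻¹ ≡ 2 (mod 71) since 36·2 = 72 ≡ 1, so λ ≡ 9.
  x = λ² - 70 - 35 = 81 - 105 ≡ 47; y = λ·(70 - 47) - 40 ≡ 25. → (47, 25)
8Q: (47, 25) + (35, 9). λ = (9 - 25)/(35 - 47) ≡ 55/59 mod 71. 59⁻¹ ≡ 65 (mod 71), so λ ≡ 25.
  x = λ² - 47 - 35 = 625 - 82 ≡ 46; y = λ·(47 - 46) - 25 ≡ 0. → (46, 0)
9Q: (46, 0) + (35, 9). λ = (9 - 0)/(35 - 46) ≡ 9/60 mod 71. 60⁻¹ ≡ 58 (mod 71), so λ ≡ 25.
  x = λ² - 46 - 35 = 625 - 81 ≡ 47; y = λ·(46 - 47) - 0 ≡ 46. → (47, 46)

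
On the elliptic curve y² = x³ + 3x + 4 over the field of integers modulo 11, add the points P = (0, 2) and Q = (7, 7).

(0, 2) + (7, 7). λ = (7 - 2)/(7 - 0) ≡ 5/7 mod 11. 7⁻¹ ≡ 8 (mod 11) since 7·8 = 56 ≡ 1, so λ ≡ 7.
  x = λ² - 0 - 7 = 49 - 7 ≡ 9; y = λ·(0 - 9) - 2 ≡ 1. → (9, 1)

(9, 1)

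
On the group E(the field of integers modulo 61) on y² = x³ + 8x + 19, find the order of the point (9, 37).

3

2P: tangent at (9, 37): λ = (3·9² + 8)/(2·37) ≡ 7/13. 13⁻¹ ≡ 47 (mod 61) since 13·47 = 611 ≡ 1, so λ ≡ 7·47 ≡ 24.
  x = λ² - 9 - 9 = 576 - 18 ≡ 9; y = λ·(9 - 9) - 37 ≡ 24. → (9, 24)
3P: (9, 24) + (9, 37): same x and y₁ ≡ -y₂, so the sum is the point at infinity.
3P = the point at infinity, so the order is 3.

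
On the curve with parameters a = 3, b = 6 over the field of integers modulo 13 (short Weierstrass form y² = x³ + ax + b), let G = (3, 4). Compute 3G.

(10, 10)

Repeated addition: build up to 3G.
2G: tangent at (3, 4): λ = (3·3² + 3)/(2·4) ≡ 4/8. 8⁻¹ ≡ 5 (mod 13), so λ ≡ 4·5 ≡ 7.
  x = λ² - 3 - 3 = 49 - 6 ≡ 4; y = λ·(3 - 4) - 4 ≡ 2. → (4, 2)
3G: (4, 2) + (3, 4). λ = (4 - 2)/(3 - 4) ≡ 2/12 mod 13. 12⁻¹ ≡ 12 (mod 13) since 12·12 = 144 ≡ 1, so λ ≡ 11.
  x = λ² - 4 - 3 = 121 - 7 ≡ 10; y = λ·(4 - 10) - 2 ≡ 10. → (10, 10)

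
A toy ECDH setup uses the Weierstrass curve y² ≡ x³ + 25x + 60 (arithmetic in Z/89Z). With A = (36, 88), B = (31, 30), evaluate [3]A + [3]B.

First 3A:
Repeated addition: build up to 3A.
2A: tangent at (36, 88): λ = (3·36² + 25)/(2·88) ≡ 86/87. 87⁻¹ ≡ 44 (mod 89), so λ ≡ 86·44 ≡ 46.
  x = λ² - 36 - 36 = 2116 - 72 ≡ 86; y = λ·(36 - 86) - 88 ≡ 15. → (86, 15)
3A: (86, 15) + (36, 88). λ = (88 - 15)/(36 - 86) ≡ 73/39 mod 89. 39⁻¹ ≡ 16 (mod 89) since 39·16 = 624 ≡ 1, so λ ≡ 11.
  x = λ² - 86 - 36 = 121 - 122 ≡ 88; y = λ·(86 - 88) - 15 ≡ 52. → (88, 52)
3A = (88, 52).
Next 3B:
Repeated addition: build up to 3B.
2B: tangent at (31, 30): λ = (3·31² + 25)/(2·30) ≡ 60/60. 60⁻¹ ≡ 46 (mod 89), so λ ≡ 60·46 ≡ 1.
  x = λ² - 31 - 31 = 1 - 62 ≡ 28; y = λ·(31 - 28) - 30 ≡ 62. → (28, 62)
3B: (28, 62) + (31, 30). λ = (30 - 62)/(31 - 28) ≡ 57/3 mod 89. 3⁻¹ ≡ 30 (mod 89) since 3·30 = 90 ≡ 1, so λ ≡ 19.
  x = λ² - 28 - 31 = 361 - 59 ≡ 35; y = λ·(28 - 35) - 62 ≡ 72. → (35, 72)
3B = (35, 72).
Finally 3A + 3B:
(88, 52) + (35, 72). λ = (72 - 52)/(35 - 88) ≡ 20/36 mod 89. 36⁻¹ ≡ 47 (mod 89), so λ ≡ 50.
  x = λ² - 88 - 35 = 2500 - 123 ≡ 63; y = λ·(88 - 63) - 52 ≡ 41. → (63, 41)

(63, 41)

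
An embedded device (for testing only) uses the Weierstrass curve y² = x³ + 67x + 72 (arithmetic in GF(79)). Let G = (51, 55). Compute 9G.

Double-and-add on 9 = (1001)₂. Start with G = (51, 55) for the leading 1-bit.
double: tangent at (51, 55): λ = (3·51² + 67)/(2·55) ≡ 49/31. 31⁻¹ ≡ 51 (mod 79), so λ ≡ 49·51 ≡ 50.
  x = λ² - 51 - 51 = 2500 - 102 ≡ 28; y = λ·(51 - 28) - 55 ≡ 68. → (28, 68)
double: tangent at (28, 68): λ = (3·28² + 67)/(2·68) ≡ 49/57. 57⁻¹ ≡ 61 (mod 79), so λ ≡ 49·61 ≡ 66.
  x = λ² - 28 - 28 = 4356 - 56 ≡ 34; y = λ·(28 - 34) - 68 ≡ 10. → (34, 10)
double: tangent at (34, 10): λ = (3·34² + 67)/(2·10) ≡ 59/20. 20⁻¹ ≡ 4 (mod 79) since 20·4 = 80 ≡ 1, so λ ≡ 59·4 ≡ 78.
  x = λ² - 34 - 34 = 6084 - 68 ≡ 12; y = λ·(34 - 12) - 10 ≡ 47. → (12, 47)
add G: (12, 47) + (51, 55). λ = (55 - 47)/(51 - 12) ≡ 8/39 mod 79. 39⁻¹ ≡ 77 (mod 79), so λ ≡ 63.
  x = λ² - 12 - 51 = 3969 - 63 ≡ 35; y = λ·(12 - 35) - 47 ≡ 5. → (35, 5)

(35, 5)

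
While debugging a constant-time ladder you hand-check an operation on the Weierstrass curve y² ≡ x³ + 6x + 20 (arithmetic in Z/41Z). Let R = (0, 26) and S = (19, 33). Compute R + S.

(0, 26) + (19, 33). λ = (33 - 26)/(19 - 0) ≡ 7/19 mod 41. 19⁻¹ ≡ 13 (mod 41), so λ ≡ 9.
  x = λ² - 0 - 19 = 81 - 19 ≡ 21; y = λ·(0 - 21) - 26 ≡ 31. → (21, 31)

(21, 31)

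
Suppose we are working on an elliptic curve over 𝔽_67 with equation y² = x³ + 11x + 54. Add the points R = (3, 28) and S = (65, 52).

(3, 28) + (65, 52). λ = (52 - 28)/(65 - 3) ≡ 24/62 mod 67. 62⁻¹ ≡ 40 (mod 67) since 62·40 = 2480 ≡ 1, so λ ≡ 22.
  x = λ² - 3 - 65 = 484 - 68 ≡ 14; y = λ·(3 - 14) - 28 ≡ 65. → (14, 65)

(14, 65)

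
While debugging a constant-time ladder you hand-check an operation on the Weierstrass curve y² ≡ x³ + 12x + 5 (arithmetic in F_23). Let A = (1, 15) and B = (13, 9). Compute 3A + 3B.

First 3A:
Repeated addition: build up to 3A.
2A: tangent at (1, 15): λ = (3·1² + 12)/(2·15) ≡ 15/7. 7⁻¹ ≡ 10 (mod 23), so λ ≡ 15·10 ≡ 12.
  x = λ² - 1 - 1 = 144 - 2 ≡ 4; y = λ·(1 - 4) - 15 ≡ 18. → (4, 18)
3A: (4, 18) + (1, 15). λ = (15 - 18)/(1 - 4) ≡ 20/20 mod 23. 20⁻¹ ≡ 15 (mod 23), so λ ≡ 1.
  x = λ² - 4 - 1 = 1 - 5 ≡ 19; y = λ·(4 - 19) - 18 ≡ 13. → (19, 13)
3A = (19, 13).
Next 3B:
Repeated addition: build up to 3B.
2B: tangent at (13, 9): λ = (3·13² + 12)/(2·9) ≡ 13/18. 18⁻¹ ≡ 9 (mod 23) since 18·9 = 162 ≡ 1, so λ ≡ 13·9 ≡ 2.
  x = λ² - 13 - 13 = 4 - 26 ≡ 1; y = λ·(13 - 1) - 9 ≡ 15. → (1, 15)
3B: (1, 15) + (13, 9). λ = (9 - 15)/(13 - 1) ≡ 17/12 mod 23. 12⁻¹ ≡ 2 (mod 23), so λ ≡ 11.
  x = λ² - 1 - 13 = 121 - 14 ≡ 15; y = λ·(1 - 15) - 15 ≡ 15. → (15, 15)
3B = (15, 15).
Finally 3A + 3B:
(19, 13) + (15, 15). λ = (15 - 13)/(15 - 19) ≡ 2/19 mod 23. 19⁻¹ ≡ 17 (mod 23) since 19·17 = 323 ≡ 1, so λ ≡ 11.
  x = λ² - 19 - 15 = 121 - 34 ≡ 18; y = λ·(19 - 18) - 13 ≡ 21. → (18, 21)

(18, 21)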